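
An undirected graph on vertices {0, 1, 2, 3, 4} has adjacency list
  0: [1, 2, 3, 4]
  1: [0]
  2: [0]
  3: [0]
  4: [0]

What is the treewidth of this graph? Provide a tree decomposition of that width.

Treewidth 1.
Bags: B1 = {0, 1}  B2 = {0, 4}  B3 = {0, 2}  B4 = {0, 3}
Tree: B1–B2, B1–B3, B2–B4

Every bag has size at most 2, so the width is 2 − 1 = 1 and tw(G) ≤ 1. Any graph with an edge has treewidth ≥ 1, and G has the edge 0–1. Hence tw(G) = 1 exactly.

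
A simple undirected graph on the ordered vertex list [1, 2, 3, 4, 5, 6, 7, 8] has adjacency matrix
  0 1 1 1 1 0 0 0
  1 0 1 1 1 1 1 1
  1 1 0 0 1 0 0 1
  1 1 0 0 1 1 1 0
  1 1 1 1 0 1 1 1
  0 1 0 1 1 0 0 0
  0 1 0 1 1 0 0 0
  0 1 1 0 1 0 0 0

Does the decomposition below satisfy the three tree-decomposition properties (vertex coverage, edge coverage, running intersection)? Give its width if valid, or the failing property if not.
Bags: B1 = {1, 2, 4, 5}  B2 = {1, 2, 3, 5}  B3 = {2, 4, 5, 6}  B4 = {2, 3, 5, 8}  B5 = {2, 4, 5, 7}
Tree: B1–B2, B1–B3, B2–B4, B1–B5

Yes; width 3.

Vertex coverage: the bags together contain {1, 2, 3, 4, 5, 6, 7, 8}, the full vertex set. Edge coverage: each edge of G has both endpoints in at least one bag. Running intersection: for every vertex, the bags containing it form a connected subtree. All three properties hold, so this is a valid tree decomposition of width max|bag| − 1 = 3, and hence tw(G) ≤ 3.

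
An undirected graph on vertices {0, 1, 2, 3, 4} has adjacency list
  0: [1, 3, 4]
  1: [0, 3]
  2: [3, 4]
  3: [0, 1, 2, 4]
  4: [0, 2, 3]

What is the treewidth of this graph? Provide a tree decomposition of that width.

Every bag has size at most 3, so the width is 3 − 1 = 2 and tw(G) ≤ 2. On the other hand G contains the 3-clique {0, 1, 3}. A clique must lie in a single bag of any decomposition, so no decomposition can have width below 2. The upper and lower bounds meet at 2, so that is the treewidth.

Treewidth 2.
One such decomposition:
Bags: B1 = {0, 3, 4}  B2 = {0, 1, 3}  B3 = {2, 3, 4}
Tree: B1–B2, B1–B3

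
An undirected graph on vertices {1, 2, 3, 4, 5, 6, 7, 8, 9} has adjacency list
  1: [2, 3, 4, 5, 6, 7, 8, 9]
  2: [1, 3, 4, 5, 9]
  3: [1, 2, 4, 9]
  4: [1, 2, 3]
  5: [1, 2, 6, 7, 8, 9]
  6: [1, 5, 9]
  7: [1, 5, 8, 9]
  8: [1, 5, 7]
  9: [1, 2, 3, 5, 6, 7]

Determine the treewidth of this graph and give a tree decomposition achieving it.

Treewidth 3.
One such decomposition:
Bags: B1 = {1, 5, 7, 8}  B2 = {1, 5, 7, 9}  B3 = {1, 5, 6, 9}  B4 = {1, 2, 5, 9}  B5 = {1, 2, 3, 9}  B6 = {1, 2, 3, 4}
Tree: B1–B2, B2–B3, B3–B4, B4–B5, B5–B6

The largest bag has 4 vertices, giving width 3; this decomposition certifies tw(G) ≤ 3. Conversely, {1, 2, 3, 9} is a clique of size 4, and the vertices of any clique must share a bag in every tree decomposition; so some bag has ≥ 4 vertices and tw(G) ≥ 3. Hence tw(G) = 3 exactly.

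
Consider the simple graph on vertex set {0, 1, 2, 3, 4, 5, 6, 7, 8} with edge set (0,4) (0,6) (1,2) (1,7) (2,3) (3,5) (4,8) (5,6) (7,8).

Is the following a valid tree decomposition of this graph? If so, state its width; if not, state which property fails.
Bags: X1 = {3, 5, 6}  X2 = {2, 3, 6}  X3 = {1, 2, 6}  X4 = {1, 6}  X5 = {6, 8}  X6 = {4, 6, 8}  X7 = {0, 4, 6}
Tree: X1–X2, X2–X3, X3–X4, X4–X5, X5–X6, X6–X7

A tree decomposition must satisfy three properties: every vertex lies in some bag; for every edge, both endpoints lie together in some bag; and for every vertex, the bags containing it form a connected subtree. Here vertex 7 appears in no bag, so the decomposition is invalid.

No — vertex 7 appears in no bag.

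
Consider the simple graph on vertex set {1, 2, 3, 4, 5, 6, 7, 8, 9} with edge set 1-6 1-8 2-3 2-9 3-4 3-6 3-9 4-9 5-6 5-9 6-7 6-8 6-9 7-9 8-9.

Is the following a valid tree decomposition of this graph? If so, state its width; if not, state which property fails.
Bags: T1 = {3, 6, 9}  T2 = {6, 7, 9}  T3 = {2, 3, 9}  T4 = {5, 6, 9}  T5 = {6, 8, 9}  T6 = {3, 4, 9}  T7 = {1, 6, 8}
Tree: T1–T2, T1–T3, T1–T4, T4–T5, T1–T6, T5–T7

Every vertex of G appears in some bag (union = {1, 2, 3, 4, 5, 6, 7, 8, 9}); every edge is covered by a bag; and for each vertex v the set of bags containing v is connected in the bag tree. The decomposition is therefore valid. The largest bag has 3 vertices, so the width is 2.

Yes; width 2.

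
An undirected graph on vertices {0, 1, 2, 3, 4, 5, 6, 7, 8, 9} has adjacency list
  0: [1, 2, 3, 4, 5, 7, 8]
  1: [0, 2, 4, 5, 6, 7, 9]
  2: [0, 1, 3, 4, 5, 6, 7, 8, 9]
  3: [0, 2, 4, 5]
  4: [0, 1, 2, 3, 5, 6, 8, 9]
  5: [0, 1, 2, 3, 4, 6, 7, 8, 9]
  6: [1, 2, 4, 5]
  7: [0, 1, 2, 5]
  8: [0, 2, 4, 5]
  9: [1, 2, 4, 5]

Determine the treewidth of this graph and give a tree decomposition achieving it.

The largest bag has 5 vertices, giving width 4; this decomposition certifies tw(G) ≤ 4. For the lower bound, the 5 vertices {0, 2, 4, 5, 8} are pairwise adjacent, and any tree decomposition puts a clique entirely inside one bag — forcing width ≥ 4. Therefore the treewidth is 4.

Treewidth 4.
One optimal decomposition is:
Bags: B1 = {0, 1, 2, 4, 5}  B2 = {0, 2, 4, 5, 8}  B3 = {1, 2, 4, 5, 9}  B4 = {1, 2, 4, 5, 6}  B5 = {0, 2, 3, 4, 5}  B6 = {0, 1, 2, 5, 7}
Tree: B1–B2, B1–B3, B1–B4, B2–B5, B1–B6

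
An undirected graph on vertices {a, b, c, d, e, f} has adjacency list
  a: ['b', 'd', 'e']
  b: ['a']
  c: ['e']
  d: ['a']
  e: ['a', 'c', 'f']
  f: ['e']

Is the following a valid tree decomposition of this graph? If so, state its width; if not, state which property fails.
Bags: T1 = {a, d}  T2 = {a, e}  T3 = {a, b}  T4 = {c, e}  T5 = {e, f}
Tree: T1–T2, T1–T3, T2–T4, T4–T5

Every vertex of G appears in some bag (union = {a, b, c, d, e, f}); every edge is covered by a bag; and for each vertex v the set of bags containing v is connected in the bag tree. The decomposition is therefore valid. The largest bag has 2 vertices, so the width is 1.

Yes; width 1.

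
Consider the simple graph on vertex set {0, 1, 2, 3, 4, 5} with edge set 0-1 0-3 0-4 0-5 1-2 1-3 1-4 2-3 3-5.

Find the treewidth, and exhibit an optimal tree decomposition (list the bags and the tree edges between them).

Treewidth 2.
Bags: B1 = {0, 1, 3}  B2 = {1, 2, 3}  B3 = {0, 3, 5}  B4 = {0, 1, 4}
Tree: B1–B2, B1–B3, B1–B4

The largest bag has 3 vertices, giving width 2; this decomposition certifies tw(G) ≤ 2. Conversely, {0, 1, 3} is a clique of size 3, and the vertices of any clique must share a bag in every tree decomposition; so some bag has ≥ 3 vertices and tw(G) ≥ 2. Combining the bounds, tw(G) = 2.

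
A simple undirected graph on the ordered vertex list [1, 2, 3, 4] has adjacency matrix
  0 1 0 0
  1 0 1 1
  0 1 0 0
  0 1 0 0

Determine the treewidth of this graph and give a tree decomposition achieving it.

Each bag holds 2 vertices, so the decomposition has width 1, which upper-bounds the treewidth. G has an edge, so its treewidth is at least 1. Hence tw(G) = 1 exactly.

Treewidth 1.
One optimal decomposition is:
Bags: B1 = {2, 4}  B2 = {1, 2}  B3 = {2, 3}
Tree: B1–B2, B2–B3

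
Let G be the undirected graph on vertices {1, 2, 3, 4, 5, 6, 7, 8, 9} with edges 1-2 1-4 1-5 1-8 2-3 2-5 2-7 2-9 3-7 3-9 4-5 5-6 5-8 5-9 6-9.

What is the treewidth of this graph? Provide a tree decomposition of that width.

Every bag has size at most 3, so the width is 3 − 1 = 2 and tw(G) ≤ 2. For the lower bound, the 3 vertices {2, 3, 9} are pairwise adjacent, and any tree decomposition puts a clique entirely inside one bag — forcing width ≥ 2. The upper and lower bounds meet at 2, so that is the treewidth.

Treewidth 2.
One optimal decomposition is:
Bags: B1 = {5, 6, 9}  B2 = {2, 5, 9}  B3 = {1, 2, 5}  B4 = {1, 4, 5}  B5 = {2, 3, 9}  B6 = {1, 5, 8}  B7 = {2, 3, 7}
Tree: B1–B2, B2–B3, B3–B4, B2–B5, B4–B6, B5–B7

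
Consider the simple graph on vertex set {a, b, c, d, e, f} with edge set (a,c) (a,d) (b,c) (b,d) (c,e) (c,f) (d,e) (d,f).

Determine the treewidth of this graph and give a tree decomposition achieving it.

Treewidth 2.
Bags: B1 = {b, c, d}  B2 = {a, c, d}  B3 = {c, d, f}  B4 = {c, d, e}
Tree: B1–B2, B2–B3, B3–B4

Each bag holds 3 vertices, so the decomposition has width 2, which upper-bounds the treewidth. The edges d–b–c–a–d form a cycle, so G is not a tree and its treewidth is at least 2. Therefore the treewidth is 2.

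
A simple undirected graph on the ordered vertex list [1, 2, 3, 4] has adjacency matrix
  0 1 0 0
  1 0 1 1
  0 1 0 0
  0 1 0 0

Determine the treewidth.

A width-1 tree decomposition is:
Bags: B1 = {2, 4}  B2 = {1, 2}  B3 = {2, 3}
Tree: B1–B2, B1–B3
The largest bag has 2 vertices, giving width 1; this decomposition certifies tw(G) ≤ 1. G has an edge, so its treewidth is at least 1. Therefore the treewidth is 1.

1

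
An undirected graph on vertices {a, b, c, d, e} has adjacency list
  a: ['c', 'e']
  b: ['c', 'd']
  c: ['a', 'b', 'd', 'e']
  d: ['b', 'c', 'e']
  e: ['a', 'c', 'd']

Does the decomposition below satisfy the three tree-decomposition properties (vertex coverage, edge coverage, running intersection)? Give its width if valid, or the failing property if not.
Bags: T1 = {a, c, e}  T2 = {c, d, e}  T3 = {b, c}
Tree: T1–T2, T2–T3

No — edge (d,b) lies in no bag.

A tree decomposition must satisfy three properties: every vertex lies in some bag; for every edge, both endpoints lie together in some bag; and for every vertex, the bags containing it form a connected subtree. Here edge (d,b) lies in no bag, so the decomposition is invalid.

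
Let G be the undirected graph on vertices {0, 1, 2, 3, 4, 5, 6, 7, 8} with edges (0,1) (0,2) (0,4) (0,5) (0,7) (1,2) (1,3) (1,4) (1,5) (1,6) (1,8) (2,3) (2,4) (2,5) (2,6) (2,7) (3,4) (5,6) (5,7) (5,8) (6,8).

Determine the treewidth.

A width-3 tree decomposition is:
Bags: B1 = {1, 2, 5, 6}  B2 = {0, 1, 2, 5}  B3 = {0, 1, 2, 4}  B4 = {1, 5, 6, 8}  B5 = {0, 2, 5, 7}  B6 = {1, 2, 3, 4}
Tree: B1–B2, B2–B3, B1–B4, B2–B5, B3–B6
Every bag has size at most 4, so the width is 4 − 1 = 3 and tw(G) ≤ 3. On the other hand G contains the 4-clique {1, 5, 6, 8}. A clique must lie in a single bag of any decomposition, so no decomposition can have width below 3. The upper and lower bounds meet at 3, so that is the treewidth.

3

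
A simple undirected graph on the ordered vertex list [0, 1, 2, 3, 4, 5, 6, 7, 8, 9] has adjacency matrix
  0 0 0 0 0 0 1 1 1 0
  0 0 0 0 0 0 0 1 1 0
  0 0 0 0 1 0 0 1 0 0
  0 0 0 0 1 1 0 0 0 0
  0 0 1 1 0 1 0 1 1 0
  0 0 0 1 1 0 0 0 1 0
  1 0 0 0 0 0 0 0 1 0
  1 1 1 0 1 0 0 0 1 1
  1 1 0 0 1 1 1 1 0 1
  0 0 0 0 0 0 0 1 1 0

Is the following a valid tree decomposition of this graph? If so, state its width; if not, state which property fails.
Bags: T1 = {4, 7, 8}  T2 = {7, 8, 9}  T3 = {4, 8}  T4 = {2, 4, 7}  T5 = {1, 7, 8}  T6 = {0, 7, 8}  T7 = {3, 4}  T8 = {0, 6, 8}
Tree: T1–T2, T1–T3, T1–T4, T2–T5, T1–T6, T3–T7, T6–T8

A tree decomposition must satisfy three properties: every vertex lies in some bag; for every edge, both endpoints lie together in some bag; and for every vertex, the bags containing it form a connected subtree. Here vertex 5 appears in no bag, so the decomposition is invalid.

No — vertex 5 appears in no bag.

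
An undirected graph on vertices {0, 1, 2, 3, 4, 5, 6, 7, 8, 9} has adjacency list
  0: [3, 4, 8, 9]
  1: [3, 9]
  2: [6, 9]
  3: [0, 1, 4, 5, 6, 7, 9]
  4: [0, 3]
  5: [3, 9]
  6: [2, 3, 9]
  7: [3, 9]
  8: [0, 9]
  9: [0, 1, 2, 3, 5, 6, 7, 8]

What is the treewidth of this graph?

A width-2 tree decomposition is:
Bags: B1 = {3, 5, 9}  B2 = {3, 7, 9}  B3 = {0, 3, 9}  B4 = {0, 3, 4}  B5 = {3, 6, 9}  B6 = {1, 3, 9}  B7 = {0, 8, 9}  B8 = {2, 6, 9}
Tree: B1–B2, B1–B3, B3–B4, B3–B5, B1–B6, B3–B7, B5–B8
Every bag has size at most 3, so the width is 3 − 1 = 2 and tw(G) ≤ 2. Conversely, {0, 8, 9} is a clique of size 3, and the vertices of any clique must share a bag in every tree decomposition; so some bag has ≥ 3 vertices and tw(G) ≥ 2. Hence tw(G) = 2 exactly.

2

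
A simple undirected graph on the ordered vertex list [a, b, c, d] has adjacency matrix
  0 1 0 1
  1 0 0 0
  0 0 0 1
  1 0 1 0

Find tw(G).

A width-1 tree decomposition is:
Bags: B1 = {a, b}  B2 = {a, d}  B3 = {c, d}
Tree: B1–B2, B2–B3
The largest bag has 2 vertices, giving width 1; this decomposition certifies tw(G) ≤ 1. Since G has at least one edge (e.g. b–a), it is not an edgeless graph, so tw(G) ≥ 1. Combining the bounds, tw(G) = 1.

1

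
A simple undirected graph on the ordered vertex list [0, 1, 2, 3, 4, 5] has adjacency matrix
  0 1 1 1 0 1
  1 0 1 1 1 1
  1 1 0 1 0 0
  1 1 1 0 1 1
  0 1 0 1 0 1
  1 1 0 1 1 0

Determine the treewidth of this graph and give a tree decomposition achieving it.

Each bag holds 4 vertices, so the decomposition has width 3, which upper-bounds the treewidth. For the lower bound, the 4 vertices {0, 1, 2, 3} are pairwise adjacent, and any tree decomposition puts a clique entirely inside one bag — forcing width ≥ 3. Hence tw(G) = 3 exactly.

Treewidth 3.
One such decomposition:
Bags: B1 = {0, 1, 3, 5}  B2 = {0, 1, 2, 3}  B3 = {1, 3, 4, 5}
Tree: B1–B2, B1–B3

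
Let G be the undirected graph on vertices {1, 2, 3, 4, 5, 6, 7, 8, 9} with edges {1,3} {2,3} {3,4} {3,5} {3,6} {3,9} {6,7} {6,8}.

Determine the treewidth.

1

A width-1 tree decomposition is:
Bags: B1 = {2, 3}  B2 = {3, 6}  B3 = {3, 9}  B4 = {3, 4}  B5 = {6, 8}  B6 = {3, 5}  B7 = {6, 7}  B8 = {1, 3}
Tree: B1–B2, B2–B3, B1–B4, B2–B5, B3–B6, B5–B7, B6–B8
Every bag has size at most 2, so the width is 2 − 1 = 1 and tw(G) ≤ 1. Any graph with an edge has treewidth ≥ 1, and G has the edge 2–3. Therefore the treewidth is 1.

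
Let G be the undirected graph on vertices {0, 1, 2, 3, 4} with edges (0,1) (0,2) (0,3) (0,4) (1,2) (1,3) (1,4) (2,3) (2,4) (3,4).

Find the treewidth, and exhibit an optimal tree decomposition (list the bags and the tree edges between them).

A single bag containing all 5 vertices is trivially a valid decomposition of width 4. Conversely, {0, 1, 2, 3, 4} is a clique of size 5, and the vertices of any clique must share a bag in every tree decomposition; so some bag has ≥ 5 vertices and tw(G) ≥ 4. The upper and lower bounds meet at 4, so that is the treewidth.

Treewidth 4.
One optimal decomposition is:
Bags: B1 = {0, 1, 2, 3, 4}
Tree: (single bag)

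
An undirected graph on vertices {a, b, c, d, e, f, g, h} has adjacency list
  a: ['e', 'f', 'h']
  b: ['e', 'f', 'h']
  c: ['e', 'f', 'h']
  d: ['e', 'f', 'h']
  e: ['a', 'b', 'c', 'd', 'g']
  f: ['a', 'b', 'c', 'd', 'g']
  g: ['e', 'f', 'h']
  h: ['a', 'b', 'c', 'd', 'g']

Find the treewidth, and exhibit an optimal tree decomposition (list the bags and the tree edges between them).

Treewidth 3.
Bags: B1 = {e, f, g, h}  B2 = {a, e, f, h}  B3 = {d, e, f, h}  B4 = {c, e, f, h}  B5 = {b, e, f, h}
Tree: B1–B2, B2–B3, B3–B4, B4–B5

The largest bag has 4 vertices, giving width 3; this decomposition certifies tw(G) ≤ 3. For the lower bound: the 4 vertex sets {e,g}, {a,f}, {h}, {d} are disjoint, each induces a connected subgraph, and every pair is joined by at least one edge of G. Contracting each set to a single vertex therefore yields K_{4} as a minor, and since treewidth is minor-monotone, tw(G) ≥ tw(K_{4}) = 3. The upper and lower bounds meet at 3, so that is the treewidth.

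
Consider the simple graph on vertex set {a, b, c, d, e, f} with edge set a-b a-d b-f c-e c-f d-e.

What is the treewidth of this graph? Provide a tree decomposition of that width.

Every bag has size at most 3, so the width is 3 − 1 = 2 and tw(G) ≤ 2. For the lower bound, G contains the cycle a–d–e–c–f–b–a, so G is not a forest; only forests have treewidth ≤ 1, hence tw(G) ≥ 2. Combining the bounds, tw(G) = 2.

Treewidth 2.
One such decomposition:
Bags: B1 = {a, d, e}  B2 = {a, c, e}  B3 = {a, c, f}  B4 = {a, b, f}
Tree: B1–B2, B2–B3, B3–B4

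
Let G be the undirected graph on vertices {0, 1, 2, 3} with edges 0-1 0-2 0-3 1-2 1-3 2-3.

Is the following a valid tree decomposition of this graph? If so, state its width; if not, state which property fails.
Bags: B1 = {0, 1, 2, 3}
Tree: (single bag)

Every vertex of G appears in some bag (union = {0, 1, 2, 3}); every edge is covered by a bag; and for each vertex v the set of bags containing v is connected in the bag tree. The decomposition is therefore valid. The largest bag has 4 vertices, so the width is 3.

Yes; width 3.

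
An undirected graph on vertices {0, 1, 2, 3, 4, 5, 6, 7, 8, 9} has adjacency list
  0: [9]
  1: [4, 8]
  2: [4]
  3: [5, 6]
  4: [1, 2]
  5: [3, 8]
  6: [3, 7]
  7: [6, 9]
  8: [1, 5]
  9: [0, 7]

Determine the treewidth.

1

A width-1 tree decomposition is:
Bags: B1 = {2, 4}  B2 = {1, 4}  B3 = {1, 8}  B4 = {5, 8}  B5 = {3, 5}  B6 = {3, 6}  B7 = {6, 7}  B8 = {7, 9}  B9 = {0, 9}
Tree: B1–B2, B2–B3, B3–B4, B4–B5, B5–B6, B6–B7, B7–B8, B8–B9
The largest bag has 2 vertices, giving width 1; this decomposition certifies tw(G) ≤ 1. Since G has at least one edge (e.g. 2–4), it is not an edgeless graph, so tw(G) ≥ 1. Hence tw(G) = 1 exactly.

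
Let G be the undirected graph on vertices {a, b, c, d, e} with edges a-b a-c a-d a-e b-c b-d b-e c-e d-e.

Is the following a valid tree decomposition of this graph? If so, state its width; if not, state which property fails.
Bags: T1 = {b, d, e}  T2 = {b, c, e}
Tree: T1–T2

A tree decomposition must satisfy three properties: every vertex lies in some bag; for every edge, both endpoints lie together in some bag; and for every vertex, the bags containing it form a connected subtree. Here vertex a appears in no bag, so the decomposition is invalid.

No — vertex a appears in no bag.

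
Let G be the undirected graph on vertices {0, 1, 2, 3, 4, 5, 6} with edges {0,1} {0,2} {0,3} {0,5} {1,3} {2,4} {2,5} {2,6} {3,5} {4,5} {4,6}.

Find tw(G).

A width-2 tree decomposition is:
Bags: B1 = {0, 2, 5}  B2 = {2, 4, 5}  B3 = {0, 3, 5}  B4 = {2, 4, 6}  B5 = {0, 1, 3}
Tree: B1–B2, B1–B3, B2–B4, B3–B5
Each bag holds 3 vertices, so the decomposition has width 2, which upper-bounds the treewidth. Conversely, {0, 2, 5} is a clique of size 3, and the vertices of any clique must share a bag in every tree decomposition; so some bag has ≥ 3 vertices and tw(G) ≥ 2. The upper and lower bounds meet at 2, so that is the treewidth.

2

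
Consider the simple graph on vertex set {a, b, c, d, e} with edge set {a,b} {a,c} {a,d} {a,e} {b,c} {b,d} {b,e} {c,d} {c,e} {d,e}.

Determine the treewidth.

A width-4 tree decomposition is:
Bags: B1 = {a, b, c, d, e}
Tree: (single bag)
A single bag containing all 5 vertices is trivially a valid decomposition of width 4. Conversely, {a, b, c, d, e} is a clique of size 5, and the vertices of any clique must share a bag in every tree decomposition; so some bag has ≥ 5 vertices and tw(G) ≥ 4. Hence tw(G) = 4 exactly.

4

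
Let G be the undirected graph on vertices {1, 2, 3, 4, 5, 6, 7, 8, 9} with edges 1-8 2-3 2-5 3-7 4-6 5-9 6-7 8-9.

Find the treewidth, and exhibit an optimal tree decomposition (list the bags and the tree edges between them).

Each bag holds 2 vertices, so the decomposition has width 1, which upper-bounds the treewidth. Any graph with an edge has treewidth ≥ 1, and G has the edge 4–6. The upper and lower bounds meet at 1, so that is the treewidth.

Treewidth 1.
One optimal decomposition is:
Bags: B1 = {4, 6}  B2 = {6, 7}  B3 = {3, 7}  B4 = {2, 3}  B5 = {2, 5}  B6 = {5, 9}  B7 = {8, 9}  B8 = {1, 8}
Tree: B1–B2, B2–B3, B3–B4, B4–B5, B5–B6, B6–B7, B7–B8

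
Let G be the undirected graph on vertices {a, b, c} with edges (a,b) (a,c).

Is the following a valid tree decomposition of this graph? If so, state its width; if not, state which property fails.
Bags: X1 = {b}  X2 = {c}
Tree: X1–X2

No — vertex a appears in no bag.

A tree decomposition must satisfy three properties: every vertex lies in some bag; for every edge, both endpoints lie together in some bag; and for every vertex, the bags containing it form a connected subtree. Here vertex a appears in no bag, so the decomposition is invalid.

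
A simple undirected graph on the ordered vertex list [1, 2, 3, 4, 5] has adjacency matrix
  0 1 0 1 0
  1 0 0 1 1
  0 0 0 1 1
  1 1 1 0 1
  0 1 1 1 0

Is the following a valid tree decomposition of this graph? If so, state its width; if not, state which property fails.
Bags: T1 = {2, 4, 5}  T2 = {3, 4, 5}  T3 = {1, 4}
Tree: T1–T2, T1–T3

A tree decomposition must satisfy three properties: every vertex lies in some bag; for every edge, both endpoints lie together in some bag; and for every vertex, the bags containing it form a connected subtree. Here edge (2,1) lies in no bag, so the decomposition is invalid.

No — edge (2,1) lies in no bag.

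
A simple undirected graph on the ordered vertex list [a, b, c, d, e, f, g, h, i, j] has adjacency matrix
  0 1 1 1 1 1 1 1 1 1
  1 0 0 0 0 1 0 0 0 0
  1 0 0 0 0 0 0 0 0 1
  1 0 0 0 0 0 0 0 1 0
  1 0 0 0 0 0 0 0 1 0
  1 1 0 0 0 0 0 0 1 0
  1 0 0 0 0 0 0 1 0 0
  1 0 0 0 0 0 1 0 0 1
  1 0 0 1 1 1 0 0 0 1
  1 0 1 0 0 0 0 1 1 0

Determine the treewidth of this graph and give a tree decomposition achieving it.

Treewidth 2.
One optimal decomposition is:
Bags: B1 = {a, f, i}  B2 = {a, i, j}  B3 = {a, e, i}  B4 = {a, h, j}  B5 = {a, d, i}  B6 = {a, c, j}  B7 = {a, g, h}  B8 = {a, b, f}
Tree: B1–B2, B2–B3, B2–B4, B2–B5, B2–B6, B4–B7, B1–B8

The largest bag has 3 vertices, giving width 2; this decomposition certifies tw(G) ≤ 2. For the lower bound, the 3 vertices {a, g, h} are pairwise adjacent, and any tree decomposition puts a clique entirely inside one bag — forcing width ≥ 2. Combining the bounds, tw(G) = 2.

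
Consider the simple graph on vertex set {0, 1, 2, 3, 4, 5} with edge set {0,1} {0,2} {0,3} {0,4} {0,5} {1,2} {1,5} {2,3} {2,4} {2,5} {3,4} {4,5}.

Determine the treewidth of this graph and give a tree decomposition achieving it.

Every bag has size at most 4, so the width is 4 − 1 = 3 and tw(G) ≤ 3. On the other hand G contains the 4-clique {0, 1, 2, 5}. A clique must lie in a single bag of any decomposition, so no decomposition can have width below 3. Hence tw(G) = 3 exactly.

Treewidth 3.
One such decomposition:
Bags: B1 = {0, 2, 3, 4}  B2 = {0, 2, 4, 5}  B3 = {0, 1, 2, 5}
Tree: B1–B2, B2–B3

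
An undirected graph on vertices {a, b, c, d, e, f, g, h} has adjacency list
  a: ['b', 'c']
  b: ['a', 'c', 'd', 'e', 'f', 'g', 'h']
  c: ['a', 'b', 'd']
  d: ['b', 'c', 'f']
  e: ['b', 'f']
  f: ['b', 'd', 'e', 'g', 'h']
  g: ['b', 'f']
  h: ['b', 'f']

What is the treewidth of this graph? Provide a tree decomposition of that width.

Treewidth 2.
One optimal decomposition is:
Bags: B1 = {b, e, f}  B2 = {b, d, f}  B3 = {b, c, d}  B4 = {b, f, g}  B5 = {b, f, h}  B6 = {a, b, c}
Tree: B1–B2, B2–B3, B1–B4, B4–B5, B3–B6

Every bag has size at most 3, so the width is 3 − 1 = 2 and tw(G) ≤ 2. On the other hand G contains the 3-clique {a, b, c}. A clique must lie in a single bag of any decomposition, so no decomposition can have width below 2. Therefore the treewidth is 2.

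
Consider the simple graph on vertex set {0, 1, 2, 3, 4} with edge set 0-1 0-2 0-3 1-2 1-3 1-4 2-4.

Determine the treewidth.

2

A width-2 tree decomposition is:
Bags: B1 = {0, 1, 2}  B2 = {0, 1, 3}  B3 = {1, 2, 4}
Tree: B1–B2, B1–B3
Every bag has size at most 3, so the width is 3 − 1 = 2 and tw(G) ≤ 2. On the other hand G contains the 3-clique {0, 1, 2}. A clique must lie in a single bag of any decomposition, so no decomposition can have width below 2. Therefore the treewidth is 2.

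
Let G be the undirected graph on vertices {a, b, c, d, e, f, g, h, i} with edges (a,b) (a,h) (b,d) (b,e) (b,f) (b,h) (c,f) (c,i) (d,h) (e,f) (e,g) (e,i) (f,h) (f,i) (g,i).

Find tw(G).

A width-2 tree decomposition is:
Bags: B1 = {b, f, h}  B2 = {b, d, h}  B3 = {b, e, f}  B4 = {e, f, i}  B5 = {e, g, i}  B6 = {a, b, h}  B7 = {c, f, i}
Tree: B1–B2, B1–B3, B3–B4, B4–B5, B2–B6, B4–B7
Every bag has size at most 3, so the width is 3 − 1 = 2 and tw(G) ≤ 2. On the other hand G contains the 3-clique {b, d, h}. A clique must lie in a single bag of any decomposition, so no decomposition can have width below 2. Therefore the treewidth is 2.

2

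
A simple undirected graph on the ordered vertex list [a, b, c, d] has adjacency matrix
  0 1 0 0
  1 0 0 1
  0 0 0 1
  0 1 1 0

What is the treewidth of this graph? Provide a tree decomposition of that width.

Treewidth 1.
One such decomposition:
Bags: B1 = {a, b}  B2 = {b, d}  B3 = {c, d}
Tree: B1–B2, B2–B3

Every bag has size at most 2, so the width is 2 − 1 = 1 and tw(G) ≤ 1. Since G has at least one edge (e.g. a–b), it is not an edgeless graph, so tw(G) ≥ 1. The upper and lower bounds meet at 1, so that is the treewidth.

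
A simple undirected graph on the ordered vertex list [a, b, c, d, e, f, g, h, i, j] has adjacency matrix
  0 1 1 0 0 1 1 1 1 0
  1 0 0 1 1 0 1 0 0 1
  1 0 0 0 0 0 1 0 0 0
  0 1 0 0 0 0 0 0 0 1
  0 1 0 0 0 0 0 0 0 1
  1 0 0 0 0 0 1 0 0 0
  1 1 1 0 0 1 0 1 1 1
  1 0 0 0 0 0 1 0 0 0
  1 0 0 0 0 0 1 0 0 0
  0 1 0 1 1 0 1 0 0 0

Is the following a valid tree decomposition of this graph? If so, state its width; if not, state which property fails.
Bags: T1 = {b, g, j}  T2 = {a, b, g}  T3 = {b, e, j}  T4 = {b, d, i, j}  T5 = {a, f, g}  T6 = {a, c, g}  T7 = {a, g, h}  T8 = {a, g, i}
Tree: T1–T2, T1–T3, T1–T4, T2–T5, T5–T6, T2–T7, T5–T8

No — bags containing vertex i are not connected in the tree.

A tree decomposition must satisfy three properties: every vertex lies in some bag; for every edge, both endpoints lie together in some bag; and for every vertex, the bags containing it form a connected subtree. Here bags containing vertex i are not connected in the tree, so the decomposition is invalid.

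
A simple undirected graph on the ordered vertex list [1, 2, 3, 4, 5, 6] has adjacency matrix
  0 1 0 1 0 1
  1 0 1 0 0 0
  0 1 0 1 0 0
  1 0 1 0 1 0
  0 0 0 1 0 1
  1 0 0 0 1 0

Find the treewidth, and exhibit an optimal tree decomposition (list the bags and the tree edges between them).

The largest bag has 3 vertices, giving width 2; this decomposition certifies tw(G) ≤ 2. The edges 2–3–4–1–2 form a cycle, so G is not a tree and its treewidth is at least 2. Combining the bounds, tw(G) = 2.

Treewidth 2.
One optimal decomposition is:
Bags: B1 = {1, 2, 3}  B2 = {1, 3, 4}  B3 = {1, 4, 6}  B4 = {4, 5, 6}
Tree: B1–B2, B2–B3, B3–B4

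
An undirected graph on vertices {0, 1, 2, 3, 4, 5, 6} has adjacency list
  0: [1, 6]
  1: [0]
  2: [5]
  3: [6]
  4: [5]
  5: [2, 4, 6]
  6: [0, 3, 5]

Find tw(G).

1

A width-1 tree decomposition is:
Bags: B1 = {4, 5}  B2 = {5, 6}  B3 = {0, 6}  B4 = {0, 1}  B5 = {2, 5}  B6 = {3, 6}
Tree: B1–B2, B2–B3, B3–B4, B1–B5, B3–B6
Every bag has size at most 2, so the width is 2 − 1 = 1 and tw(G) ≤ 1. Any graph with an edge has treewidth ≥ 1, and G has the edge 4–5. Hence tw(G) = 1 exactly.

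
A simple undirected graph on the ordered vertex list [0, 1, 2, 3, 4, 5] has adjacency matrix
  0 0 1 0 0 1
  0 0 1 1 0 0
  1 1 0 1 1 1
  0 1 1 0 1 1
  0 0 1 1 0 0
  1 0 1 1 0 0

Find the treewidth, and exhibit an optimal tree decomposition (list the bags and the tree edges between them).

Every bag has size at most 3, so the width is 3 − 1 = 2 and tw(G) ≤ 2. On the other hand G contains the 3-clique {0, 2, 5}. A clique must lie in a single bag of any decomposition, so no decomposition can have width below 2. Therefore the treewidth is 2.

Treewidth 2.
Bags: B1 = {0, 2, 5}  B2 = {2, 3, 5}  B3 = {1, 2, 3}  B4 = {2, 3, 4}
Tree: B1–B2, B2–B3, B2–B4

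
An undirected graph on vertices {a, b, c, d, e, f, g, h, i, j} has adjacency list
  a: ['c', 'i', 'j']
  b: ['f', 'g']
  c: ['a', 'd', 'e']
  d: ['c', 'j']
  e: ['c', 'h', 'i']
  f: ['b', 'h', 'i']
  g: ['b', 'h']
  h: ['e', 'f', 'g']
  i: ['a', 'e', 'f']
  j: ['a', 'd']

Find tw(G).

2

A width-2 tree decomposition is:
Bags: B1 = {b, g, h}  B2 = {b, f, h}  B3 = {e, f, h}  B4 = {e, f, i}  B5 = {c, e, i}  B6 = {a, c, i}  B7 = {a, c, d}  B8 = {a, d, j}
Tree: B1–B2, B2–B3, B3–B4, B4–B5, B5–B6, B6–B7, B7–B8
Every bag has size at most 3, so the width is 3 − 1 = 2 and tw(G) ≤ 2. Since g–b–f–h–g is a cycle in G, G is not acyclic. Forests are exactly the graphs of treewidth ≤ 1, so tw(G) ≥ 2. Combining the bounds, tw(G) = 2.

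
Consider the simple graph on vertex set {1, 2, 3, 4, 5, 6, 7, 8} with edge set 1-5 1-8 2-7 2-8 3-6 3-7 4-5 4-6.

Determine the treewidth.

A width-2 tree decomposition is:
Bags: B1 = {3, 6, 7}  B2 = {4, 6, 7}  B3 = {4, 5, 7}  B4 = {1, 5, 7}  B5 = {1, 7, 8}  B6 = {2, 7, 8}
Tree: B1–B2, B2–B3, B3–B4, B4–B5, B5–B6
The largest bag has 3 vertices, giving width 2; this decomposition certifies tw(G) ≤ 2. Since 7–3–6–4–5–1–8–2–7 is a cycle in G, G is not acyclic. Forests are exactly the graphs of treewidth ≤ 1, so tw(G) ≥ 2. The upper and lower bounds meet at 2, so that is the treewidth.

2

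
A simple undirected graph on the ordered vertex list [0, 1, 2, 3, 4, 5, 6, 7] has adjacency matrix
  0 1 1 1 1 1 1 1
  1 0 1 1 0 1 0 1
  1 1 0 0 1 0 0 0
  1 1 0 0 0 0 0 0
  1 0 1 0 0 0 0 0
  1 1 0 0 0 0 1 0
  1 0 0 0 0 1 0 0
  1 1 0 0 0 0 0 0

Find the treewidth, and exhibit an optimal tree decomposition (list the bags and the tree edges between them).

Every bag has size at most 3, so the width is 3 − 1 = 2 and tw(G) ≤ 2. On the other hand G contains the 3-clique {0, 1, 2}. A clique must lie in a single bag of any decomposition, so no decomposition can have width below 2. Therefore the treewidth is 2.

Treewidth 2.
Bags: B1 = {0, 1, 5}  B2 = {0, 1, 2}  B3 = {0, 1, 3}  B4 = {0, 2, 4}  B5 = {0, 1, 7}  B6 = {0, 5, 6}
Tree: B1–B2, B2–B3, B2–B4, B2–B5, B1–B6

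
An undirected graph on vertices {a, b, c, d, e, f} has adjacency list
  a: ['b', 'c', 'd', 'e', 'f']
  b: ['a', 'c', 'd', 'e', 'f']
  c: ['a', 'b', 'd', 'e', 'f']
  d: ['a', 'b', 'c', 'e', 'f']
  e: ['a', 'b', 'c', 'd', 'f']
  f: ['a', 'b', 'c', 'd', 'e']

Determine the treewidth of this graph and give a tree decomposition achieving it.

With just one bag of size 6, the width is 6 − 1 = 5, so tw(G) ≤ 5. On the other hand G contains the 6-clique {a, b, c, d, e, f}. A clique must lie in a single bag of any decomposition, so no decomposition can have width below 5. Therefore the treewidth is 5.

Treewidth 5.
One optimal decomposition is:
Bags: B1 = {a, b, c, d, e, f}
Tree: (single bag)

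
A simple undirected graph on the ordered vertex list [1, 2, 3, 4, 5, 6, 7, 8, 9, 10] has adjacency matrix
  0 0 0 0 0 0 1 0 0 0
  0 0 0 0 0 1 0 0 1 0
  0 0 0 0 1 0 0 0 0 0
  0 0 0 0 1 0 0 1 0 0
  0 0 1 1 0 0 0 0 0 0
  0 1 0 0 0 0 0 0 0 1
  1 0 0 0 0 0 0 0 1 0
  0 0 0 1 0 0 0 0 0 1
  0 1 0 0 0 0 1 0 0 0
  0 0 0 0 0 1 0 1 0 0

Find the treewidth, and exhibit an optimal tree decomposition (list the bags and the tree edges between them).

Every bag has size at most 2, so the width is 2 − 1 = 1 and tw(G) ≤ 1. G has an edge, so its treewidth is at least 1. Hence tw(G) = 1 exactly.

Treewidth 1.
One optimal decomposition is:
Bags: B1 = {1, 7}  B2 = {7, 9}  B3 = {2, 9}  B4 = {2, 6}  B5 = {6, 10}  B6 = {8, 10}  B7 = {4, 8}  B8 = {4, 5}  B9 = {3, 5}
Tree: B1–B2, B2–B3, B3–B4, B4–B5, B5–B6, B6–B7, B7–B8, B8–B9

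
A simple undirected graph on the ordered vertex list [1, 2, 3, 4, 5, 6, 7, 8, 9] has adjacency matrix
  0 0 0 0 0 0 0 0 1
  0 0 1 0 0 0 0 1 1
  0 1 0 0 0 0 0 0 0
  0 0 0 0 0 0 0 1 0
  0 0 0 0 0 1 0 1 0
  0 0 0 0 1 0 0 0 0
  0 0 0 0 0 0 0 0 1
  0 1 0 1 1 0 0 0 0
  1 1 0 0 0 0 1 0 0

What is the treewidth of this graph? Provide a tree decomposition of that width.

Treewidth 1.
One optimal decomposition is:
Bags: B1 = {2, 8}  B2 = {2, 9}  B3 = {4, 8}  B4 = {7, 9}  B5 = {5, 8}  B6 = {5, 6}  B7 = {2, 3}  B8 = {1, 9}
Tree: B1–B2, B1–B3, B2–B4, B3–B5, B5–B6, B1–B7, B2–B8

The largest bag has 2 vertices, giving width 1; this decomposition certifies tw(G) ≤ 1. G has an edge, so its treewidth is at least 1. The upper and lower bounds meet at 1, so that is the treewidth.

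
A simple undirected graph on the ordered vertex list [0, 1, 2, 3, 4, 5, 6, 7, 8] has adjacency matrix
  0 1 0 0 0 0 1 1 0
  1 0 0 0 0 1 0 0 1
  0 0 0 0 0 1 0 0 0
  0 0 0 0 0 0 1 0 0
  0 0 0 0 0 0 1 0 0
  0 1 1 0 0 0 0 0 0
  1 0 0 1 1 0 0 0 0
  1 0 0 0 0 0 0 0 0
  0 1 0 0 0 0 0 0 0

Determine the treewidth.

1

A width-1 tree decomposition is:
Bags: B1 = {0, 6}  B2 = {3, 6}  B3 = {4, 6}  B4 = {0, 7}  B5 = {0, 1}  B6 = {1, 5}  B7 = {1, 8}  B8 = {2, 5}
Tree: B1–B2, B1–B3, B1–B4, B4–B5, B5–B6, B5–B7, B6–B8
Each bag holds 2 vertices, so the decomposition has width 1, which upper-bounds the treewidth. Since G has at least one edge (e.g. 6–0), it is not an edgeless graph, so tw(G) ≥ 1. Therefore the treewidth is 1.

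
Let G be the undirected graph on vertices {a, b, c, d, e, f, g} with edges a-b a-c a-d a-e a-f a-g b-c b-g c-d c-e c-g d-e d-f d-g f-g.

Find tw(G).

3

A width-3 tree decomposition is:
Bags: B1 = {a, c, d, g}  B2 = {a, d, f, g}  B3 = {a, b, c, g}  B4 = {a, c, d, e}
Tree: B1–B2, B1–B3, B1–B4
Every bag has size at most 4, so the width is 4 − 1 = 3 and tw(G) ≤ 3. On the other hand G contains the 4-clique {a, c, d, g}. A clique must lie in a single bag of any decomposition, so no decomposition can have width below 3. Hence tw(G) = 3 exactly.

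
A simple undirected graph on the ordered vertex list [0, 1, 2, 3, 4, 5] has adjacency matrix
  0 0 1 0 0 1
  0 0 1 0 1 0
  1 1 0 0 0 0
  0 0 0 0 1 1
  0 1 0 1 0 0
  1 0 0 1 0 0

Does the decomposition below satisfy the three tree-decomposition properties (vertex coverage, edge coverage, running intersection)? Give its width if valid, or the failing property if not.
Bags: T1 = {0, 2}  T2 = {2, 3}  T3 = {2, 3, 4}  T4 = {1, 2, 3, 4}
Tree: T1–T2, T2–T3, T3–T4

A tree decomposition must satisfy three properties: every vertex lies in some bag; for every edge, both endpoints lie together in some bag; and for every vertex, the bags containing it form a connected subtree. Here vertex 5 appears in no bag, so the decomposition is invalid.

No — vertex 5 appears in no bag.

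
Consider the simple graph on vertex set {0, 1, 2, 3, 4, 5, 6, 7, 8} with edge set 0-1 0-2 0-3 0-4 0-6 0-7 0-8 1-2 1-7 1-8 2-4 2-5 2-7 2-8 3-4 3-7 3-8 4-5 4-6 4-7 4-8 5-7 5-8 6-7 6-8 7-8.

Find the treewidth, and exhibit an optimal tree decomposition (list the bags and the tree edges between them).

Treewidth 4.
One optimal decomposition is:
Bags: B1 = {0, 4, 6, 7, 8}  B2 = {0, 2, 4, 7, 8}  B3 = {0, 3, 4, 7, 8}  B4 = {2, 4, 5, 7, 8}  B5 = {0, 1, 2, 7, 8}
Tree: B1–B2, B2–B3, B2–B4, B2–B5

Each bag holds 5 vertices, so the decomposition has width 4, which upper-bounds the treewidth. Conversely, {0, 1, 2, 7, 8} is a clique of size 5, and the vertices of any clique must share a bag in every tree decomposition; so some bag has ≥ 5 vertices and tw(G) ≥ 4. Hence tw(G) = 4 exactly.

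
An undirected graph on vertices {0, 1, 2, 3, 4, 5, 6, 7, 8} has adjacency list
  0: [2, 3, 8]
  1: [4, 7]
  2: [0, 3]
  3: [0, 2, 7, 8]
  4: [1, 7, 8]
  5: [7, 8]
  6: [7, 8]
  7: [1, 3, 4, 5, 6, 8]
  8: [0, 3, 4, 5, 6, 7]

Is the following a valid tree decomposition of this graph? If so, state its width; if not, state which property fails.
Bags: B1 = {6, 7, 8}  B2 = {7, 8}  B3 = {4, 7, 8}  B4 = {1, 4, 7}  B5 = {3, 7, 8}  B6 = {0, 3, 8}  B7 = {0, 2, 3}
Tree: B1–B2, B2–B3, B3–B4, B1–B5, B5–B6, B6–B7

A tree decomposition must satisfy three properties: every vertex lies in some bag; for every edge, both endpoints lie together in some bag; and for every vertex, the bags containing it form a connected subtree. Here vertex 5 appears in no bag, so the decomposition is invalid.

No — vertex 5 appears in no bag.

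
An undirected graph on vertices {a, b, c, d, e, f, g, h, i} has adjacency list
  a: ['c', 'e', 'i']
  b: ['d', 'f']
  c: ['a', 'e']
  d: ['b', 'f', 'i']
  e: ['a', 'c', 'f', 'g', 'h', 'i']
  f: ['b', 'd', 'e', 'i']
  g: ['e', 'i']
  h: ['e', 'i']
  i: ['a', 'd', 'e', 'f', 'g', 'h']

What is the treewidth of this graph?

2

A width-2 tree decomposition is:
Bags: B1 = {e, h, i}  B2 = {e, g, i}  B3 = {e, f, i}  B4 = {d, f, i}  B5 = {a, e, i}  B6 = {b, d, f}  B7 = {a, c, e}
Tree: B1–B2, B2–B3, B3–B4, B2–B5, B4–B6, B5–B7
Each bag holds 3 vertices, so the decomposition has width 2, which upper-bounds the treewidth. On the other hand G contains the 3-clique {a, c, e}. A clique must lie in a single bag of any decomposition, so no decomposition can have width below 2. Combining the bounds, tw(G) = 2.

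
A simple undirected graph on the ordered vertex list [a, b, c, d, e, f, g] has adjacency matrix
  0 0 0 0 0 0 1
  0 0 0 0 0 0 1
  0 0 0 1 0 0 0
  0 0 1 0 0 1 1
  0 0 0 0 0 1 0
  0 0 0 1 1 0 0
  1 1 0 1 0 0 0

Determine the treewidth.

1

A width-1 tree decomposition is:
Bags: B1 = {d, f}  B2 = {c, d}  B3 = {d, g}  B4 = {e, f}  B5 = {b, g}  B6 = {a, g}
Tree: B1–B2, B2–B3, B1–B4, B3–B5, B3–B6
Every bag has size at most 2, so the width is 2 − 1 = 1 and tw(G) ≤ 1. G has an edge, so its treewidth is at least 1. The upper and lower bounds meet at 1, so that is the treewidth.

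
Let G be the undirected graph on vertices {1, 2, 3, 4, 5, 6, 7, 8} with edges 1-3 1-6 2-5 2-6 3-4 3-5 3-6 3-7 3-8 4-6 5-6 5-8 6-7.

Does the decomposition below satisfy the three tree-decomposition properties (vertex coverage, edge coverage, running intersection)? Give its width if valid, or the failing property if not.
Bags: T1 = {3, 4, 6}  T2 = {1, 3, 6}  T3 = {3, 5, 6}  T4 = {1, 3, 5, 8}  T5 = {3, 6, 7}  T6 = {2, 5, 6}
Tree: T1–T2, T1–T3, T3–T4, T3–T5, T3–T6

A tree decomposition must satisfy three properties: every vertex lies in some bag; for every edge, both endpoints lie together in some bag; and for every vertex, the bags containing it form a connected subtree. Here bags containing vertex 1 are not connected in the tree, so the decomposition is invalid.

No — bags containing vertex 1 are not connected in the tree.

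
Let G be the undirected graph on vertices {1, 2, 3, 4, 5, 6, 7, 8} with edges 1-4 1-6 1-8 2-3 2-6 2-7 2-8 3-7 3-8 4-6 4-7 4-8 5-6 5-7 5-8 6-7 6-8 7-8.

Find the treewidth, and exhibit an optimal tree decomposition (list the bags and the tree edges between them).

The largest bag has 4 vertices, giving width 3; this decomposition certifies tw(G) ≤ 3. For the lower bound, the 4 vertices {2, 3, 7, 8} are pairwise adjacent, and any tree decomposition puts a clique entirely inside one bag — forcing width ≥ 3. The upper and lower bounds meet at 3, so that is the treewidth.

Treewidth 3.
One optimal decomposition is:
Bags: B1 = {4, 6, 7, 8}  B2 = {5, 6, 7, 8}  B3 = {2, 6, 7, 8}  B4 = {2, 3, 7, 8}  B5 = {1, 4, 6, 8}
Tree: B1–B2, B2–B3, B3–B4, B1–B5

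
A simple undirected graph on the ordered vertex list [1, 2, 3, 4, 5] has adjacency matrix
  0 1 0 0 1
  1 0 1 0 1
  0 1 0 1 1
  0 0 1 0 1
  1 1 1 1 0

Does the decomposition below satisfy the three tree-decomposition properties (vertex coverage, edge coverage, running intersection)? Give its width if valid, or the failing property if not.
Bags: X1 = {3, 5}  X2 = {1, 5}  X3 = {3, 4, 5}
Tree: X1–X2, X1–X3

No — vertex 2 appears in no bag.

A tree decomposition must satisfy three properties: every vertex lies in some bag; for every edge, both endpoints lie together in some bag; and for every vertex, the bags containing it form a connected subtree. Here vertex 2 appears in no bag, so the decomposition is invalid.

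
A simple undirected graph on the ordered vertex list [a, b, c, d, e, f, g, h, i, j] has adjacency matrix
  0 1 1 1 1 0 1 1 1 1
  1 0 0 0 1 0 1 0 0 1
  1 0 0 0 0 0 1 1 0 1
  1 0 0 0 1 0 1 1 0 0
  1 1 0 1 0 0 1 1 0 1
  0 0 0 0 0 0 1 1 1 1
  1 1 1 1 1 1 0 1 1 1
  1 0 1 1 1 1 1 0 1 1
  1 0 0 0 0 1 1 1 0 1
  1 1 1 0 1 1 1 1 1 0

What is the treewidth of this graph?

A width-4 tree decomposition is:
Bags: B1 = {a, e, g, h, j}  B2 = {a, b, e, g, j}  B3 = {a, g, h, i, j}  B4 = {a, d, e, g, h}  B5 = {f, g, h, i, j}  B6 = {a, c, g, h, j}
Tree: B1–B2, B1–B3, B1–B4, B3–B5, B1–B6
Every bag has size at most 5, so the width is 5 − 1 = 4 and tw(G) ≤ 4. On the other hand G contains the 5-clique {a, d, e, g, h}. A clique must lie in a single bag of any decomposition, so no decomposition can have width below 4. Combining the bounds, tw(G) = 4.

4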